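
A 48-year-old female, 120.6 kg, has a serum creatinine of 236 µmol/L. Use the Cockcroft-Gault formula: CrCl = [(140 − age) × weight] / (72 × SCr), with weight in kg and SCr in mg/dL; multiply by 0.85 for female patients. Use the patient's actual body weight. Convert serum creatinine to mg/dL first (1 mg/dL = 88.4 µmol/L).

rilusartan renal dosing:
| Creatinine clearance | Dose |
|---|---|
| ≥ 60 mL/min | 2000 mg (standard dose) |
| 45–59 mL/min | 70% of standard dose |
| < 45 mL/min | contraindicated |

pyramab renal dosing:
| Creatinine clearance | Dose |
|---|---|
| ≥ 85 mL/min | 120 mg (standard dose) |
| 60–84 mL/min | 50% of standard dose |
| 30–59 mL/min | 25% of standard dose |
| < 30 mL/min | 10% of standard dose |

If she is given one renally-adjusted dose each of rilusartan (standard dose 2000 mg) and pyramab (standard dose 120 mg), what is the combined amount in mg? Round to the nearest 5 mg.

1430 mg

SCr = 236 / 88.4 = 2.67 mg/dL
CrCl = (140 − 48) × 120.6 / (72 × 2.67) × 0.85 = 11095.2 / 192.24 × 0.85 ≈ 49.1 mL/min
CrCl ≈ 49 mL/min.
rilusartan: 45–59 mL/min → 70% of 2000 mg = 1400 mg.
pyramab: 30–59 mL/min → 25% of 120 mg = 30 mg.
Total = 1400 + 30 = 1430 mg.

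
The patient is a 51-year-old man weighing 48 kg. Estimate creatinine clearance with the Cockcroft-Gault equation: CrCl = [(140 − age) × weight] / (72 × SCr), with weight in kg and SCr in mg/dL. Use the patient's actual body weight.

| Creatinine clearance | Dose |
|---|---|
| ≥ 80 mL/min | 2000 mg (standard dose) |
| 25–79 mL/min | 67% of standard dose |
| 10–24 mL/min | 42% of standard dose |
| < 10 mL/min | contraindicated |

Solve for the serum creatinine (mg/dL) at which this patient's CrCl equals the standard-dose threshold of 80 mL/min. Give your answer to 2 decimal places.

0.74 mg/dL

Standard dose requires CrCl ≥ 80 mL/min.
Set (140 − 51) × 48 / (72 × SCr) = 80
SCr = (140 − 51) × 48 / (72 × 80) = 0.742 mg/dL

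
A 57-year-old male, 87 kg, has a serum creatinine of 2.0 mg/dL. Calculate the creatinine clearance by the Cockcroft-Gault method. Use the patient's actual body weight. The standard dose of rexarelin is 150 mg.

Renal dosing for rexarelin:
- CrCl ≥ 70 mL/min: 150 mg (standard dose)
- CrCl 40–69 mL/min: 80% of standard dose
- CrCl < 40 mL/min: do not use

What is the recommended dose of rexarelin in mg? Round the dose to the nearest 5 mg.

CrCl = (140 − 57) × 87 / (72 × 2) = 7221.0 / 144.00 ≈ 50.1 mL/min
CrCl ≈ 50 mL/min → bracket 40–69 mL/min.
80% of 150 mg = 120 mg

120 mg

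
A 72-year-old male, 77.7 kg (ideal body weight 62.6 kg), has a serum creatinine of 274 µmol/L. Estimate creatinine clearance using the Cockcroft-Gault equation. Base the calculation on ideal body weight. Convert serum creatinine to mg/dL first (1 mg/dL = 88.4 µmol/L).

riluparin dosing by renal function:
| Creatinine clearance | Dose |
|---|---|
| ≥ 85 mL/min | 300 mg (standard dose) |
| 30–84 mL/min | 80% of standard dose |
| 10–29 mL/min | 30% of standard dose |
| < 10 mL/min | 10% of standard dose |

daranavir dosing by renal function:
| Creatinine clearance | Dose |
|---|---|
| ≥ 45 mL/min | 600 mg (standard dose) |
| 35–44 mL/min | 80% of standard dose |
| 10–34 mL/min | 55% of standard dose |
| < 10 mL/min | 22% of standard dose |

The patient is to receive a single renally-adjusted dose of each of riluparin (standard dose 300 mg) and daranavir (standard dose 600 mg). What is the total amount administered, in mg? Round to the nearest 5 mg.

SCr = 274 / 88.4 = 3.1 mg/dL
CrCl = (140 − 72) × 62.6 / (72 × 3.1) = 4256.8 / 223.20 ≈ 19.1 mL/min
CrCl ≈ 19 mL/min.
riluparin: 10–29 mL/min → 30% of 300 mg = 90 mg.
daranavir: 10–34 mL/min → 55% of 600 mg = 330 mg.
Total = 90 + 330 = 420 mg.

420 mg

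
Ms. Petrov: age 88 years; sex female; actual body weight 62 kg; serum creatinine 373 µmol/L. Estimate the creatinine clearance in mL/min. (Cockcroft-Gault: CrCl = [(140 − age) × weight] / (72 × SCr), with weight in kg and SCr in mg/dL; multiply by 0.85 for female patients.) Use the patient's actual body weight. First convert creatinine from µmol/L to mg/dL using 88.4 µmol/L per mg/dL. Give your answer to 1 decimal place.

9.0 mL/min

SCr = 373 / 88.4 = 4.219 mg/dL
CrCl = (140 − 88) × 62 / (72 × 4.219) × 0.85 = 3224.0 / 303.77 × 0.85 ≈ 9.0 mL/min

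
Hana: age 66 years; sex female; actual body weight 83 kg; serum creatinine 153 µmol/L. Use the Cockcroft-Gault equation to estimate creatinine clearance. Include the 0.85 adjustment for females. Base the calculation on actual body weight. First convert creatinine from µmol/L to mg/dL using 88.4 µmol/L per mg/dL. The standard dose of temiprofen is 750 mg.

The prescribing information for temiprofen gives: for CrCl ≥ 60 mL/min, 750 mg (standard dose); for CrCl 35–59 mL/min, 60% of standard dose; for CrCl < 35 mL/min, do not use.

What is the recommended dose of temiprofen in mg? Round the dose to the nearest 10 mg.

450 mg

SCr = 153 / 88.4 = 1.731 mg/dL
CrCl = (140 − 66) × 83 / (72 × 1.731) × 0.85 = 6142.0 / 124.63 × 0.85 ≈ 41.9 mL/min
CrCl ≈ 42 mL/min → bracket 35–59 mL/min.
60% of 750 mg = 450 mg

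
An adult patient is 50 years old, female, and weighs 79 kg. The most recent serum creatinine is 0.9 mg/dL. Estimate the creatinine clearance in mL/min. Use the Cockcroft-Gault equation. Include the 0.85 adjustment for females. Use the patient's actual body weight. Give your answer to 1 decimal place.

CrCl = (140 − 50) × 79 / (72 × 0.9) × 0.85 = 7110.0 / 64.80 × 0.85 ≈ 93.3 mL/min

93.3 mL/min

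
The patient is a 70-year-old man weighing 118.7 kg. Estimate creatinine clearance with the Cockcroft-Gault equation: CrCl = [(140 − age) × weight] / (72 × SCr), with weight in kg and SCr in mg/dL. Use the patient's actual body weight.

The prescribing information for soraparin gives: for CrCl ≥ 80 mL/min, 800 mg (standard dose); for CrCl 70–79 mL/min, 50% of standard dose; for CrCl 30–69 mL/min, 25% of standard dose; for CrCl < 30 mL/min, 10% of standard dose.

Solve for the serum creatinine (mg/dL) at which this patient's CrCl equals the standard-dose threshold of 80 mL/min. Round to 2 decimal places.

1.44 mg/dL

Standard dose requires CrCl ≥ 80 mL/min.
Set (140 − 70) × 118.7 / (72 × SCr) = 80
SCr = (140 − 70) × 118.7 / (72 × 80) = 1.443 mg/dL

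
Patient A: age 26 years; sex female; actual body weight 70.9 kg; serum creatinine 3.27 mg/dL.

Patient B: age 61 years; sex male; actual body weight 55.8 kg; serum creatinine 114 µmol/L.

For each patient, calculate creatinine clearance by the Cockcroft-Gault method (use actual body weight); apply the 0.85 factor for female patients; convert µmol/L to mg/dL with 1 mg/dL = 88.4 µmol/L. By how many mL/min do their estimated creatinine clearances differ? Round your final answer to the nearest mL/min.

Patient A: CrCl = (140 − 26) × 70.9 / (72 × 3.27) × 0.85 = 8082.6 / 235.44 × 0.85 ≈ 29.2 mL/min
Patient B: SCr = 114 / 88.4 = 1.29 mg/dL
Patient B: CrCl = (140 − 61) × 55.8 / (72 × 1.29) = 4408.2 / 92.88 ≈ 47.5 mL/min
|29.2 − 47.5| = 18.3 mL/min

18 mL/min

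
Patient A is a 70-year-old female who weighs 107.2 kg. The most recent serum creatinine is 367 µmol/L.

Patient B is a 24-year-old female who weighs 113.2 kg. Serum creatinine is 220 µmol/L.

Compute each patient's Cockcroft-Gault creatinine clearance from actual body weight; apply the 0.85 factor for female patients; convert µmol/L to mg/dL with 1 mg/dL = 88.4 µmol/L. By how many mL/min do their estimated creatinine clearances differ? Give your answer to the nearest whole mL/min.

41 mL/min

Patient A: SCr = 367 / 88.4 = 4.152 mg/dL
Patient A: CrCl = (140 − 70) × 107.2 / (72 × 4.152) × 0.85 = 7504.0 / 298.94 × 0.85 ≈ 21.3 mL/min
Patient B: SCr = 220 / 88.4 = 2.489 mg/dL
Patient B: CrCl = (140 − 24) × 113.2 / (72 × 2.489) × 0.85 = 13131.2 / 179.21 × 0.85 ≈ 62.3 mL/min
|21.3 − 62.3| = 41.0 mL/min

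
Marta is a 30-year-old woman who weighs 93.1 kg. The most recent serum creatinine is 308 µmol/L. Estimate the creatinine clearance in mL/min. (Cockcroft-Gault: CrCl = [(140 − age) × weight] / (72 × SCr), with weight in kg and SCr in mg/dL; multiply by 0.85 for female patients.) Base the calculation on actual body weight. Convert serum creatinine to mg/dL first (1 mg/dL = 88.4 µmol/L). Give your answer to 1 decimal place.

34.7 mL/min

SCr = 308 / 88.4 = 3.484 mg/dL
CrCl = (140 − 30) × 93.1 / (72 × 3.484) × 0.85 = 10241.0 / 250.85 × 0.85 ≈ 34.7 mL/min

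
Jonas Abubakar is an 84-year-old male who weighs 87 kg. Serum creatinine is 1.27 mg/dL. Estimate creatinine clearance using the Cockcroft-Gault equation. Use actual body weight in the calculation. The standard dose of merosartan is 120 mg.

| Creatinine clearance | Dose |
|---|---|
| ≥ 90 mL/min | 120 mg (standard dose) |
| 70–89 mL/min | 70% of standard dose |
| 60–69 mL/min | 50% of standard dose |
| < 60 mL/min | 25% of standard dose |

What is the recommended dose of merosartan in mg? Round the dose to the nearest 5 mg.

30 mg

CrCl = (140 − 84) × 87 / (72 × 1.27) = 4872.0 / 91.44 ≈ 53.3 mL/min
CrCl ≈ 53 mL/min → bracket < 60 mL/min.
25% of 120 mg = 30 mg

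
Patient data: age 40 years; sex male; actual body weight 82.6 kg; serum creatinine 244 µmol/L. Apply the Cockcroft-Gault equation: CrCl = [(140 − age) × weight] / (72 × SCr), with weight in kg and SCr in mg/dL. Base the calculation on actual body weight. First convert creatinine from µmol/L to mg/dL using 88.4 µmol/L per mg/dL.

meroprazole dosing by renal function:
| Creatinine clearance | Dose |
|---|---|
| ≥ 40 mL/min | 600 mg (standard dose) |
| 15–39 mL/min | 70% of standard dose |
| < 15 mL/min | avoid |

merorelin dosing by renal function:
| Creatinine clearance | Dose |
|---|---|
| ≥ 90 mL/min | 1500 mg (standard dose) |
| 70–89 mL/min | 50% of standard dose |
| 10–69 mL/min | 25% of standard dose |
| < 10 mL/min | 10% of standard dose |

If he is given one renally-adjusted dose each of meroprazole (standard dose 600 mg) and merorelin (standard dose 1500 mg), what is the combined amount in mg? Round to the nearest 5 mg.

SCr = 244 / 88.4 = 2.76 mg/dL
CrCl = (140 − 40) × 82.6 / (72 × 2.76) = 8260.0 / 198.72 ≈ 41.6 mL/min
CrCl ≈ 42 mL/min.
meroprazole: ≥ 40 mL/min → 100% of 600 mg = 600 mg.
merorelin: 10–69 mL/min → 25% of 1500 mg = 375 mg.
Total = 600 + 375 = 975 mg.

975 mg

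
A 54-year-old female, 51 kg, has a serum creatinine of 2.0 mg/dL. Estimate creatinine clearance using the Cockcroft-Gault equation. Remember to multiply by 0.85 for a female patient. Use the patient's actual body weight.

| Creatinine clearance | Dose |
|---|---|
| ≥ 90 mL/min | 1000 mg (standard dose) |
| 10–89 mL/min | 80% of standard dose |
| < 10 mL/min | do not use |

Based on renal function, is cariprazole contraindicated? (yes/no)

no

CrCl = (140 − 54) × 51 / (72 × 2) × 0.85 = 4386.0 / 144.00 × 0.85 ≈ 25.9 mL/min
CrCl ≈ 26 mL/min, which is ≥ 10 mL/min.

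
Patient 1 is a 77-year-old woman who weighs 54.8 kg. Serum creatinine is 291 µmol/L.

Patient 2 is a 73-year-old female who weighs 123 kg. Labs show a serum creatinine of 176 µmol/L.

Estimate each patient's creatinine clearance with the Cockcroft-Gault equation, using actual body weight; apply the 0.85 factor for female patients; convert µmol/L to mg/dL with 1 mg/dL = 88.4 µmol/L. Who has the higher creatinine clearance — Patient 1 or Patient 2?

Patient 2

Patient 1: SCr = 291 / 88.4 = 3.292 mg/dL
Patient 1: CrCl = (140 − 77) × 54.8 / (72 × 3.292) × 0.85 = 3452.4 / 237.02 × 0.85 ≈ 12.4 mL/min
Patient 2: SCr = 176 / 88.4 = 1.991 mg/dL
Patient 2: CrCl = (140 − 73) × 123 / (72 × 1.991) × 0.85 = 8241.0 / 143.35 × 0.85 ≈ 48.9 mL/min
12.4 vs 48.9 mL/min → Patient 2 is higher.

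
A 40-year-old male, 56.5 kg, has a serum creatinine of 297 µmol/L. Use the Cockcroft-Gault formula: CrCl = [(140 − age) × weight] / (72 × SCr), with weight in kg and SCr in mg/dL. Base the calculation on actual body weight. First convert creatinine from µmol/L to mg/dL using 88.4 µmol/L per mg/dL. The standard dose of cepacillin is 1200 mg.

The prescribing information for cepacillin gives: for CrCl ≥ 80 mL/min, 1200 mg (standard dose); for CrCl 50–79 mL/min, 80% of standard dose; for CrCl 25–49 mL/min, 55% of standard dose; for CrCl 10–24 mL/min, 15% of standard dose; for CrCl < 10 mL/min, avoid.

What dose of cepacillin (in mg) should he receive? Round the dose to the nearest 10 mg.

180 mg

SCr = 297 / 88.4 = 3.36 mg/dL
CrCl = (140 − 40) × 56.5 / (72 × 3.36) = 5650.0 / 241.92 ≈ 23.4 mL/min
CrCl ≈ 23 mL/min → bracket 10–24 mL/min.
15% of 1200 mg = 180 mg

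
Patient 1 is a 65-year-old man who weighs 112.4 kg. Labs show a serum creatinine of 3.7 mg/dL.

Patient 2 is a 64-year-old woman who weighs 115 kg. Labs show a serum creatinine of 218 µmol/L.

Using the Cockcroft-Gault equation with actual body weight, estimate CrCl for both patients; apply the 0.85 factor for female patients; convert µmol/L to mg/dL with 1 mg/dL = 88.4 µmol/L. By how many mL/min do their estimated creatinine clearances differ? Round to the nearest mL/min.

Patient 1: CrCl = (140 − 65) × 112.4 / (72 × 3.7) = 8430.0 / 266.40 ≈ 31.6 mL/min
Patient 2: SCr = 218 / 88.4 = 2.466 mg/dL
Patient 2: CrCl = (140 − 64) × 115 / (72 × 2.466) × 0.85 = 8740.0 / 177.55 × 0.85 ≈ 41.8 mL/min
|31.6 − 41.8| = 10.2 mL/min

10 mL/min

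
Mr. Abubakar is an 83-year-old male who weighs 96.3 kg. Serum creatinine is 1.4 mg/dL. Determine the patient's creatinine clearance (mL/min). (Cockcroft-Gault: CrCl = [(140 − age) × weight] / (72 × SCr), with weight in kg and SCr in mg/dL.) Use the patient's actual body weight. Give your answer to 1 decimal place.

54.5 mL/min

CrCl = (140 − 83) × 96.3 / (72 × 1.4) = 5489.1 / 100.80 ≈ 54.5 mL/min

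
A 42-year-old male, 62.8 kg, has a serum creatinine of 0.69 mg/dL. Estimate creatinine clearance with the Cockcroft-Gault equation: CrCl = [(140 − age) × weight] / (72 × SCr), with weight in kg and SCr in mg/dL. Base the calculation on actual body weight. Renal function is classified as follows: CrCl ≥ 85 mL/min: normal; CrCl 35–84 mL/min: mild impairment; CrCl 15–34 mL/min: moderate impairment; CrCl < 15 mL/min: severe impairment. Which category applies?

CrCl = (140 − 42) × 62.8 / (72 × 0.69) = 6154.4 / 49.68 ≈ 123.9 mL/min
124 mL/min falls in the 'normal' range.

normal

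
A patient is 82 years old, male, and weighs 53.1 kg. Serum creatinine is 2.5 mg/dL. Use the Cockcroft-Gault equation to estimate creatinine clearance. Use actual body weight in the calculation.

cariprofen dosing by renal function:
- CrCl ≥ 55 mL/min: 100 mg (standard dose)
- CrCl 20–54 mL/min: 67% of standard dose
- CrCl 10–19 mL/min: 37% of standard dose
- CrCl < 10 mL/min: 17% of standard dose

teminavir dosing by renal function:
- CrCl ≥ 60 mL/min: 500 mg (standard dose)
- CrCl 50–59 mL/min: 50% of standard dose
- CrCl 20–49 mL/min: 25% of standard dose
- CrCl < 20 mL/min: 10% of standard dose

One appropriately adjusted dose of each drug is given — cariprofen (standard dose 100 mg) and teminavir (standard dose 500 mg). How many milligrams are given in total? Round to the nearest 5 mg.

CrCl = (140 − 82) × 53.1 / (72 × 2.5) = 3079.8 / 180.00 ≈ 17.1 mL/min
CrCl ≈ 17 mL/min.
cariprofen: 10–19 mL/min → 37% of 100 mg = 37 mg.
teminavir: < 20 mL/min → 10% of 500 mg = 50 mg.
Total = 37 + 50 = 87 mg.

85 mg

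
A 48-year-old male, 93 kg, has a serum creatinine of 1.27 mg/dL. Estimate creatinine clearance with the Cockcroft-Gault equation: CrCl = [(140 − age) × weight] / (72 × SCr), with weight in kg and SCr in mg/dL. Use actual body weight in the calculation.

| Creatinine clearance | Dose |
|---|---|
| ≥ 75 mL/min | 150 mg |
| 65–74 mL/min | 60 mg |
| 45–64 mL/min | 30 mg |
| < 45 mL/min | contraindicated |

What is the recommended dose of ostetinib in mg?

150 mg

CrCl = (140 − 48) × 93 / (72 × 1.27) = 8556.0 / 91.44 ≈ 93.6 mL/min
CrCl ≈ 94 mL/min → bracket ≥ 75 mL/min.
Dose for this bracket: 150 mg.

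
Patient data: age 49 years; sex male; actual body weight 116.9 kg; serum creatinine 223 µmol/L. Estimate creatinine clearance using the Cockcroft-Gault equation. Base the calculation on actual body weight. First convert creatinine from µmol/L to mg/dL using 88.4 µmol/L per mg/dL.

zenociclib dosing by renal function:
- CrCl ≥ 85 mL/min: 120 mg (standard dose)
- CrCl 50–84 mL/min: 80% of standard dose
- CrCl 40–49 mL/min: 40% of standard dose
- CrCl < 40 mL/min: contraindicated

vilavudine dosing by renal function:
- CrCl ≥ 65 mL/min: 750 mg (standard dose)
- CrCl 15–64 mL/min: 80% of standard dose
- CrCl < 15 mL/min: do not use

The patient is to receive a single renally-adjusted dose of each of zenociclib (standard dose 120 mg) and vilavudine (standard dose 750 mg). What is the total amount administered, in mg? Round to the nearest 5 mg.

SCr = 223 / 88.4 = 2.523 mg/dL
CrCl = (140 − 49) × 116.9 / (72 × 2.523) = 10637.9 / 181.66 ≈ 58.6 mL/min
CrCl ≈ 59 mL/min.
zenociclib: 50–84 mL/min → 80% of 120 mg = 96 mg.
vilavudine: 15–64 mL/min → 80% of 750 mg = 600 mg.
Total = 96 + 600 = 696 mg.

695 mg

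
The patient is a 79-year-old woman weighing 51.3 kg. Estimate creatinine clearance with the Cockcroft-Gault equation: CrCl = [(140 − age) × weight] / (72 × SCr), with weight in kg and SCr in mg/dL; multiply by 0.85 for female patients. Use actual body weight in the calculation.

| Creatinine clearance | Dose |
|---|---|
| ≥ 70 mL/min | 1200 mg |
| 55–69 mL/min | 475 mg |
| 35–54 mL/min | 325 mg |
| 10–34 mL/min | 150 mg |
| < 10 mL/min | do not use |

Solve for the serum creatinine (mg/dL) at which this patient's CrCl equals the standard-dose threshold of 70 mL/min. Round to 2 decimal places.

0.53 mg/dL

Standard dose requires CrCl ≥ 70 mL/min.
Set (140 − 79) × 51.3 × 0.85 / (72 × SCr) = 70
SCr = (140 − 79) × 51.3 × 0.85 / (72 × 70) = 0.528 mg/dL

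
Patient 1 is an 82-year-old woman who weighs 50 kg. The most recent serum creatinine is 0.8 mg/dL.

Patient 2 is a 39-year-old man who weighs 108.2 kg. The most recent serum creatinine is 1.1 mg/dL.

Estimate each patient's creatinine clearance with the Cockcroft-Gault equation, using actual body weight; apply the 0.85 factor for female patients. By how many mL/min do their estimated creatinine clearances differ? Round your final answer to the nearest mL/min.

Patient 1: CrCl = (140 − 82) × 50 / (72 × 0.8) × 0.85 = 2900.0 / 57.60 × 0.85 ≈ 42.8 mL/min
Patient 2: CrCl = (140 − 39) × 108.2 / (72 × 1.1) = 10928.2 / 79.20 ≈ 138.0 mL/min
|42.8 − 138.0| = 95.2 mL/min

95 mL/min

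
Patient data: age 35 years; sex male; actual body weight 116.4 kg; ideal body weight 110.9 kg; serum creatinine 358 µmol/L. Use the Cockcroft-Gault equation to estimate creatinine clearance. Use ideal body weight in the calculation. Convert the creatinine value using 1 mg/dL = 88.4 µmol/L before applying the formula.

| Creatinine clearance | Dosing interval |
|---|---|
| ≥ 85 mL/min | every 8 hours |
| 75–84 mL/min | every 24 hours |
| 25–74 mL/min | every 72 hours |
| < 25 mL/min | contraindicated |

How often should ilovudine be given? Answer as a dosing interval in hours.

SCr = 358 / 88.4 = 4.05 mg/dL
CrCl = (140 − 35) × 110.9 / (72 × 4.05) = 11644.5 / 291.60 ≈ 39.9 mL/min
CrCl ≈ 40 mL/min → bracket 25–74 mL/min → every 72 hours.

every 72 hours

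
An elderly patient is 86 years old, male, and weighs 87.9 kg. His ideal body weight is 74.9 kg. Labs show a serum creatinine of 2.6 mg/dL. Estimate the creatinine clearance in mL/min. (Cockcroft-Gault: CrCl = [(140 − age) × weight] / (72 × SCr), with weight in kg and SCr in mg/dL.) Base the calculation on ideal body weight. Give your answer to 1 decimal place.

CrCl = (140 − 86) × 74.9 / (72 × 2.6) = 4044.6 / 187.20 ≈ 21.6 mL/min

21.6 mL/min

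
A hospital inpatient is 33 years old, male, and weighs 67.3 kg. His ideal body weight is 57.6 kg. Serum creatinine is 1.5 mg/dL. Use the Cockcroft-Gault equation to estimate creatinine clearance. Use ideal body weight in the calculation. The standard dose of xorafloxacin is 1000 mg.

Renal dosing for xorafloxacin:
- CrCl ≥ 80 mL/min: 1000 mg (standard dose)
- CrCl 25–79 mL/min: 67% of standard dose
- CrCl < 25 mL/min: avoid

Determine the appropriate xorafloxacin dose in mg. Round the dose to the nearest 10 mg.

670 mg

CrCl = (140 − 33) × 57.6 / (72 × 1.5) = 6163.2 / 108.00 ≈ 57.1 mL/min
CrCl ≈ 57 mL/min → bracket 25–79 mL/min.
67% of 1000 mg = 670 mg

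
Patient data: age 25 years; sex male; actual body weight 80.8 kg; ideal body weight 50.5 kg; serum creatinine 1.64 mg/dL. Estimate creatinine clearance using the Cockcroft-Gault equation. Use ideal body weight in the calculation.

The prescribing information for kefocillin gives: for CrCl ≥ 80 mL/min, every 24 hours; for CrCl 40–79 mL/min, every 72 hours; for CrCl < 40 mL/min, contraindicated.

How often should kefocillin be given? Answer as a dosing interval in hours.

CrCl = (140 − 25) × 50.5 / (72 × 1.64) = 5807.5 / 118.08 ≈ 49.2 mL/min
CrCl ≈ 49 mL/min → bracket 40–79 mL/min → every 72 hours.

every 72 hours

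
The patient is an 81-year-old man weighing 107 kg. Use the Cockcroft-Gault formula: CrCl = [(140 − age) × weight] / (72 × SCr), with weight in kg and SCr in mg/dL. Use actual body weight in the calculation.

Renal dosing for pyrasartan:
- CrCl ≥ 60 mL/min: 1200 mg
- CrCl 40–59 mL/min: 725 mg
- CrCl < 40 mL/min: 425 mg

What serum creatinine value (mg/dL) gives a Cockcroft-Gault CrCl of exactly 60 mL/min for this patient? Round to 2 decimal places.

Standard dose requires CrCl ≥ 60 mL/min.
Set (140 − 81) × 107 / (72 × SCr) = 60
SCr = (140 − 81) × 107 / (72 × 60) = 1.461 mg/dL

1.46 mg/dL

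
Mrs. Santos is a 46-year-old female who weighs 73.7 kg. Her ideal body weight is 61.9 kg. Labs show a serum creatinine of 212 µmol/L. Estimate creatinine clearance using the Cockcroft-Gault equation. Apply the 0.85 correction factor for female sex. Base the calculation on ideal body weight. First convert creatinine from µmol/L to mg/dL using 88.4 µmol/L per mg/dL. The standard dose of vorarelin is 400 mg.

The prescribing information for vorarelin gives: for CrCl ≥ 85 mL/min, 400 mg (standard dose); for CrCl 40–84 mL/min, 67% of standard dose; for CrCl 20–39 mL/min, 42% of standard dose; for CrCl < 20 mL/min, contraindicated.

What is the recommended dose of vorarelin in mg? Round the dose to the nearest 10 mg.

170 mg

SCr = 212 / 88.4 = 2.398 mg/dL
CrCl = (140 − 46) × 61.9 / (72 × 2.398) × 0.85 = 5818.6 / 172.66 × 0.85 ≈ 28.6 mL/min
CrCl ≈ 29 mL/min → bracket 20–39 mL/min.
42% of 400 mg = 168 mg → 170 mg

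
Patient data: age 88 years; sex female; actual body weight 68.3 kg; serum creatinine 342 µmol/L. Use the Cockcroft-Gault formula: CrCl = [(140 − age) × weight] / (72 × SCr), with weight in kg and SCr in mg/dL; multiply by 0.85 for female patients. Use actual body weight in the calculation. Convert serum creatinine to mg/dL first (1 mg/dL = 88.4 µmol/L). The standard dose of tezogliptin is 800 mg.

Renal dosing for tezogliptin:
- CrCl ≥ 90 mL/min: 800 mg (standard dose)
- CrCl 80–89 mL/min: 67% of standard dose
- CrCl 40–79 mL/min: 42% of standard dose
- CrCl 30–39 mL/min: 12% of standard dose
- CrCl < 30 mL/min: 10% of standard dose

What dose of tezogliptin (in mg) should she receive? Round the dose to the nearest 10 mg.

SCr = 342 / 88.4 = 3.869 mg/dL
CrCl = (140 − 88) × 68.3 / (72 × 3.869) × 0.85 = 3551.6 / 278.57 × 0.85 ≈ 10.8 mL/min
CrCl ≈ 11 mL/min → bracket < 30 mL/min.
10% of 800 mg = 80 mg

80 mg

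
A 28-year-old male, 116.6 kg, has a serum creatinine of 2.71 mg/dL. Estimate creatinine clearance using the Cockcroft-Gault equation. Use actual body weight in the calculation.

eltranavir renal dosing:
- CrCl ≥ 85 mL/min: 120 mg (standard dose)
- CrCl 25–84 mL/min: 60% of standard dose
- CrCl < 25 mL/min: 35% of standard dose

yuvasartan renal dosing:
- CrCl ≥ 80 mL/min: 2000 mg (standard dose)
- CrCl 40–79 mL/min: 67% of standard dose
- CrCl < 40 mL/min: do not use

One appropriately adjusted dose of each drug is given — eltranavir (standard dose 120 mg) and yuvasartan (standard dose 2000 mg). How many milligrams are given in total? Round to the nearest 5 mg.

1410 mg

CrCl = (140 − 28) × 116.6 / (72 × 2.71) = 13059.2 / 195.12 ≈ 66.9 mL/min
CrCl ≈ 67 mL/min.
eltranavir: 25–84 mL/min → 60% of 120 mg = 72 mg.
yuvasartan: 40–79 mL/min → 67% of 2000 mg = 1340 mg.
Total = 72 + 1340 = 1412 mg.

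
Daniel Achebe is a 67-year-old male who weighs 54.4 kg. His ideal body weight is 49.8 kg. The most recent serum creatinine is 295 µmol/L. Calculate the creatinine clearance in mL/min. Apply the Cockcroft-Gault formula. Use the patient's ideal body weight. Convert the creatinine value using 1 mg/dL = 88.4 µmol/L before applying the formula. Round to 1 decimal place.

15.1 mL/min

SCr = 295 / 88.4 = 3.337 mg/dL
CrCl = (140 − 67) × 49.8 / (72 × 3.337) = 3635.4 / 240.26 ≈ 15.1 mL/min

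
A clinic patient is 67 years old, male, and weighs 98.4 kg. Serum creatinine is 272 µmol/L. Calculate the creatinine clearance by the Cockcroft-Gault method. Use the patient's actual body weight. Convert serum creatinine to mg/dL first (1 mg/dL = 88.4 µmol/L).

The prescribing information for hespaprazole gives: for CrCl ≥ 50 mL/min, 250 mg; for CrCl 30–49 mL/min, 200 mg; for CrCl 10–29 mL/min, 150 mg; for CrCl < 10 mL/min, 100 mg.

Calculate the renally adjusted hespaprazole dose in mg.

SCr = 272 / 88.4 = 3.077 mg/dL
CrCl = (140 − 67) × 98.4 / (72 × 3.077) = 7183.2 / 221.54 ≈ 32.4 mL/min
CrCl ≈ 32 mL/min → bracket 30–49 mL/min.
Dose for this bracket: 200 mg.

200 mg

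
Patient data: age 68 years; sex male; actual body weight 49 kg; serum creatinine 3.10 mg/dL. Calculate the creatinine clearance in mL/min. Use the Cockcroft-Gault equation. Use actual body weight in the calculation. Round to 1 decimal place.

15.8 mL/min

CrCl = (140 − 68) × 49 / (72 × 3.1) = 3528.0 / 223.20 ≈ 15.8 mL/min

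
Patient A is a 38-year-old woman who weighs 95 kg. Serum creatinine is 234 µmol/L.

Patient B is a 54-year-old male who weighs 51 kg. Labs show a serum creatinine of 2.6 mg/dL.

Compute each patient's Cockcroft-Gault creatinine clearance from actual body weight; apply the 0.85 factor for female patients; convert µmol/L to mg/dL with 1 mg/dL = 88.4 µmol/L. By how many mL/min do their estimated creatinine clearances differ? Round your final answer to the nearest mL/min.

Patient A: SCr = 234 / 88.4 = 2.647 mg/dL
Patient A: CrCl = (140 − 38) × 95 / (72 × 2.647) × 0.85 = 9690.0 / 190.58 × 0.85 ≈ 43.2 mL/min
Patient B: CrCl = (140 − 54) × 51 / (72 × 2.6) = 4386.0 / 187.20 ≈ 23.4 mL/min
|43.2 − 23.4| = 19.8 mL/min

20 mL/min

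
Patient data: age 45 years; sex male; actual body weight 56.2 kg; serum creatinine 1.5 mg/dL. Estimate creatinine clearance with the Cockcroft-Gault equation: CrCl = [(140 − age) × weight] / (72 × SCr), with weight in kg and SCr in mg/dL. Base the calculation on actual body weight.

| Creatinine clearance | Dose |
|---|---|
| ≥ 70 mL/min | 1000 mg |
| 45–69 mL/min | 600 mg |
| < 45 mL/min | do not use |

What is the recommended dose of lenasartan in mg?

600 mg

CrCl = (140 − 45) × 56.2 / (72 × 1.5) = 5339.0 / 108.00 ≈ 49.4 mL/min
CrCl ≈ 49 mL/min → bracket 45–69 mL/min.
Dose for this bracket: 600 mg.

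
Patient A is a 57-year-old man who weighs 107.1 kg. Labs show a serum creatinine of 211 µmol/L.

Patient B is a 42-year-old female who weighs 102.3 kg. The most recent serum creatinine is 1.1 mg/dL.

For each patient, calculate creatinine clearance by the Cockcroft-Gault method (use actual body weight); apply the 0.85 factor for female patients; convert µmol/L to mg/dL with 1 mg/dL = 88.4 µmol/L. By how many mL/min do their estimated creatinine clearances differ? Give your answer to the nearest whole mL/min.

56 mL/min

Patient A: SCr = 211 / 88.4 = 2.387 mg/dL
Patient A: CrCl = (140 − 57) × 107.1 / (72 × 2.387) = 8889.3 / 171.86 ≈ 51.7 mL/min
Patient B: CrCl = (140 − 42) × 102.3 / (72 × 1.1) × 0.85 = 10025.4 / 79.20 × 0.85 ≈ 107.6 mL/min
|51.7 − 107.6| = 55.9 mL/min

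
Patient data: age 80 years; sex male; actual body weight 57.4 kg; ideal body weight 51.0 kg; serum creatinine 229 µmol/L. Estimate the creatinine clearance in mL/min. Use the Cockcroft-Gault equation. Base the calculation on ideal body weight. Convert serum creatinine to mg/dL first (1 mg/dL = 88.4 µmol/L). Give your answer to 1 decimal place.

SCr = 229 / 88.4 = 2.59 mg/dL
CrCl = (140 − 80) × 51 / (72 × 2.59) = 3060.0 / 186.48 ≈ 16.4 mL/min

16.4 mL/min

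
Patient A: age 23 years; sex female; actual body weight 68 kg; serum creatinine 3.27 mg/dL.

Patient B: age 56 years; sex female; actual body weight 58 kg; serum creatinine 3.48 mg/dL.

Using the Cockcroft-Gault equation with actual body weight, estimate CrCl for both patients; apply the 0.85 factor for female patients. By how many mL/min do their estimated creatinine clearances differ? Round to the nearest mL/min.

Patient A: CrCl = (140 − 23) × 68 / (72 × 3.27) × 0.85 = 7956.0 / 235.44 × 0.85 ≈ 28.7 mL/min
Patient B: CrCl = (140 − 56) × 58 / (72 × 3.48) × 0.85 = 4872.0 / 250.56 × 0.85 ≈ 16.5 mL/min
|28.7 − 16.5| = 12.2 mL/min

12 mL/min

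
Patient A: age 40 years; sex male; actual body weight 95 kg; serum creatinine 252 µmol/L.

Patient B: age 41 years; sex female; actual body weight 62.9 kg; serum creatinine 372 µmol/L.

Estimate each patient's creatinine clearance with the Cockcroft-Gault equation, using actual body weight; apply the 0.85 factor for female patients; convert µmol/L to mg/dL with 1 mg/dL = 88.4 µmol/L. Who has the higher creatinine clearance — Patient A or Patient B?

Patient A

Patient A: SCr = 252 / 88.4 = 2.851 mg/dL
Patient A: CrCl = (140 − 40) × 95 / (72 × 2.851) = 9500.0 / 205.27 ≈ 46.3 mL/min
Patient B: SCr = 372 / 88.4 = 4.208 mg/dL
Patient B: CrCl = (140 − 41) × 62.9 / (72 × 4.208) × 0.85 = 6227.1 / 302.98 × 0.85 ≈ 17.5 mL/min
46.3 vs 17.5 mL/min → Patient A is higher.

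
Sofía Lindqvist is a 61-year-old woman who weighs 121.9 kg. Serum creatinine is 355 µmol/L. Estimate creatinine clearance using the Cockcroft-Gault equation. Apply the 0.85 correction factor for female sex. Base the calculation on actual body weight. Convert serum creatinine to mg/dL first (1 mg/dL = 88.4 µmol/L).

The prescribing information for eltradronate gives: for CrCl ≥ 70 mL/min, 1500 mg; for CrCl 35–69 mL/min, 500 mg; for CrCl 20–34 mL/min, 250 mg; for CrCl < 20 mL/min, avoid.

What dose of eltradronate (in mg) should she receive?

SCr = 355 / 88.4 = 4.016 mg/dL
CrCl = (140 − 61) × 121.9 / (72 × 4.016) × 0.85 = 9630.1 / 289.15 × 0.85 ≈ 28.3 mL/min
CrCl ≈ 28 mL/min → bracket 20–34 mL/min.
Dose for this bracket: 250 mg.

250 mg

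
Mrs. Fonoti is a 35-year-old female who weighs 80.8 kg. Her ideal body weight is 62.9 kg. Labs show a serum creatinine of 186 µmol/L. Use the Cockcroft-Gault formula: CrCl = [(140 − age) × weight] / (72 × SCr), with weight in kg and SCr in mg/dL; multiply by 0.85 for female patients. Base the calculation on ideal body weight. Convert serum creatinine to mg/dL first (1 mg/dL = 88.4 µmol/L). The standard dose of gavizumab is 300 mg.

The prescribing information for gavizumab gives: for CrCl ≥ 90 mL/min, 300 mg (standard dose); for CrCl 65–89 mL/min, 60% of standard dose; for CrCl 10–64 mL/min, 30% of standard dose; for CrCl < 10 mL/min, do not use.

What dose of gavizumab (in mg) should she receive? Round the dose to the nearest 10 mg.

90 mg

SCr = 186 / 88.4 = 2.104 mg/dL
CrCl = (140 − 35) × 62.9 / (72 × 2.104) × 0.85 = 6604.5 / 151.49 × 0.85 ≈ 37.1 mL/min
CrCl ≈ 37 mL/min → bracket 10–64 mL/min.
30% of 300 mg = 90 mg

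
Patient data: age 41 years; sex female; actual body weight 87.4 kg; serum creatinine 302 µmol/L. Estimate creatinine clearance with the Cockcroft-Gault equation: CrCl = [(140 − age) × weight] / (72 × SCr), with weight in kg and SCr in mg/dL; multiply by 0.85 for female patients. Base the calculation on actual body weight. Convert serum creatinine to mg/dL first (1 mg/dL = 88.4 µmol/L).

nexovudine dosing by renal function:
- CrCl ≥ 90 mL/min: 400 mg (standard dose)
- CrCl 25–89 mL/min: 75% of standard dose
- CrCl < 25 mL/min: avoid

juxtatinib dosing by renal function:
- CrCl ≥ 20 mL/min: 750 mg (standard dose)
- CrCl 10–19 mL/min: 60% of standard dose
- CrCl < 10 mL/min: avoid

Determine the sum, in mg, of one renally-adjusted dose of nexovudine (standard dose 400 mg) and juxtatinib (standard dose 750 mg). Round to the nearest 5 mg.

1050 mg

SCr = 302 / 88.4 = 3.416 mg/dL
CrCl = (140 − 41) × 87.4 / (72 × 3.416) × 0.85 = 8652.6 / 245.95 × 0.85 ≈ 29.9 mL/min
CrCl ≈ 30 mL/min.
nexovudine: 25–89 mL/min → 75% of 400 mg = 300 mg.
juxtatinib: ≥ 20 mL/min → 100% of 750 mg = 750 mg.
Total = 300 + 750 = 1050 mg.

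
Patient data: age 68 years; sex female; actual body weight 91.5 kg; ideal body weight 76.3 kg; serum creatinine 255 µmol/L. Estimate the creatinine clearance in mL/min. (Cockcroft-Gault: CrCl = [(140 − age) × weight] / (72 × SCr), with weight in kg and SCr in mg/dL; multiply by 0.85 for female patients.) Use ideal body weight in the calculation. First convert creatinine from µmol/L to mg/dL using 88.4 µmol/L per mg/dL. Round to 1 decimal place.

22.5 mL/min

SCr = 255 / 88.4 = 2.885 mg/dL
CrCl = (140 − 68) × 76.3 / (72 × 2.885) × 0.85 = 5493.6 / 207.72 × 0.85 ≈ 22.5 mL/min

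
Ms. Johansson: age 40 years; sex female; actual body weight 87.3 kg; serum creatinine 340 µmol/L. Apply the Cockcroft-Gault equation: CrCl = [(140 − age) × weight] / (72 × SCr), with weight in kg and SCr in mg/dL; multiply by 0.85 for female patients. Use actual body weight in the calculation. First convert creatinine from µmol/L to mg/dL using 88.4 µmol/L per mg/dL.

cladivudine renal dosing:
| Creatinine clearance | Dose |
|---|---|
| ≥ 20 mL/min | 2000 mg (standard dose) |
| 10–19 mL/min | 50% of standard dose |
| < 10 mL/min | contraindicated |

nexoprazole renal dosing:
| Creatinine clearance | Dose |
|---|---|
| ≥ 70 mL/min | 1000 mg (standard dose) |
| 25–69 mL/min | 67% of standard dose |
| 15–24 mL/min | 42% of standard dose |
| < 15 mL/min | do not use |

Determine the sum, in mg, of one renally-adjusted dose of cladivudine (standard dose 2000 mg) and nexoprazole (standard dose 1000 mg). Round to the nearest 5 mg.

SCr = 340 / 88.4 = 3.846 mg/dL
CrCl = (140 − 40) × 87.3 / (72 × 3.846) × 0.85 = 8730.0 / 276.91 × 0.85 ≈ 26.8 mL/min
CrCl ≈ 27 mL/min.
cladivudine: ≥ 20 mL/min → 100% of 2000 mg = 2000 mg.
nexoprazole: 25–69 mL/min → 67% of 1000 mg = 670 mg.
Total = 2000 + 670 = 2670 mg.

2670 mg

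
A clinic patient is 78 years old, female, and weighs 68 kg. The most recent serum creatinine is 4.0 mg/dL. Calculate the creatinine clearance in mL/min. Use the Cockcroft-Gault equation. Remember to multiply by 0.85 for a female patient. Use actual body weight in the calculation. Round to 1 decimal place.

12.4 mL/min

CrCl = (140 − 78) × 68 / (72 × 4) × 0.85 = 4216.0 / 288.00 × 0.85 ≈ 12.4 mL/min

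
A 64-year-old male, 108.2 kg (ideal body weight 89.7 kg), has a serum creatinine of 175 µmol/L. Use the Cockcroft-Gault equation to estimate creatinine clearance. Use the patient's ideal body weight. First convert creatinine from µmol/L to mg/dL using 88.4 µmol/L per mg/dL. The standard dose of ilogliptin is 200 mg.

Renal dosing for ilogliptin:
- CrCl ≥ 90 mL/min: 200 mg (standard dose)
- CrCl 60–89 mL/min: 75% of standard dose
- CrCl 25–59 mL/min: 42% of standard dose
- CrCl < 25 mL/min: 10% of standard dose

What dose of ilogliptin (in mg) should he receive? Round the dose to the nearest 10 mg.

SCr = 175 / 88.4 = 1.98 mg/dL
CrCl = (140 − 64) × 89.7 / (72 × 1.98) = 6817.2 / 142.56 ≈ 47.8 mL/min
CrCl ≈ 48 mL/min → bracket 25–59 mL/min.
42% of 200 mg = 84 mg → 80 mg

80 mg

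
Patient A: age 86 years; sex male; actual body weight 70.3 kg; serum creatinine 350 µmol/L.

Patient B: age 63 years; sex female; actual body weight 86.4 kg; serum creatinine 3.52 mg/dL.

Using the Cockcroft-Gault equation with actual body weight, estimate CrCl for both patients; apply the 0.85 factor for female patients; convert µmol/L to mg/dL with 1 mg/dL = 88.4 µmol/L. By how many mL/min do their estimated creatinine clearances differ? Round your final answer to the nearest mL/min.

9 mL/min

Patient A: SCr = 350 / 88.4 = 3.959 mg/dL
Patient A: CrCl = (140 − 86) × 70.3 / (72 × 3.959) = 3796.2 / 285.05 ≈ 13.3 mL/min
Patient B: CrCl = (140 − 63) × 86.4 / (72 × 3.52) × 0.85 = 6652.8 / 253.44 × 0.85 ≈ 22.3 mL/min
|13.3 − 22.3| = 9.0 mL/min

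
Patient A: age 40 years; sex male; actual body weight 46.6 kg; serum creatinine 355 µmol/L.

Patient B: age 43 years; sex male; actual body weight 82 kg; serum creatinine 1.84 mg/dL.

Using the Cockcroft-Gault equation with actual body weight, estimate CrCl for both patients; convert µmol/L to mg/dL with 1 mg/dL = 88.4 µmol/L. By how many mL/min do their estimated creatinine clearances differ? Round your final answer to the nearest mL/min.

Patient A: SCr = 355 / 88.4 = 4.016 mg/dL
Patient A: CrCl = (140 − 40) × 46.6 / (72 × 4.016) = 4660.0 / 289.15 ≈ 16.1 mL/min
Patient B: CrCl = (140 − 43) × 82 / (72 × 1.84) = 7954.0 / 132.48 ≈ 60.0 mL/min
|16.1 − 60.0| = 43.9 mL/min

44 mL/min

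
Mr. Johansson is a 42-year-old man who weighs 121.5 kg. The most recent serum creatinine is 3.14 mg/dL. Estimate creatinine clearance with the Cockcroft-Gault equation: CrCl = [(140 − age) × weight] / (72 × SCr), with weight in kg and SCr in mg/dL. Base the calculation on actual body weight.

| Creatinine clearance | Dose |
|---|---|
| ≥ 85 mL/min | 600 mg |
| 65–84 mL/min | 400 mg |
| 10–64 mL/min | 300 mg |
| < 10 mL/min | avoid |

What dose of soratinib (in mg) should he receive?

300 mg

CrCl = (140 − 42) × 121.5 / (72 × 3.14) = 11907.0 / 226.08 ≈ 52.7 mL/min
CrCl ≈ 53 mL/min → bracket 10–64 mL/min.
Dose for this bracket: 300 mg.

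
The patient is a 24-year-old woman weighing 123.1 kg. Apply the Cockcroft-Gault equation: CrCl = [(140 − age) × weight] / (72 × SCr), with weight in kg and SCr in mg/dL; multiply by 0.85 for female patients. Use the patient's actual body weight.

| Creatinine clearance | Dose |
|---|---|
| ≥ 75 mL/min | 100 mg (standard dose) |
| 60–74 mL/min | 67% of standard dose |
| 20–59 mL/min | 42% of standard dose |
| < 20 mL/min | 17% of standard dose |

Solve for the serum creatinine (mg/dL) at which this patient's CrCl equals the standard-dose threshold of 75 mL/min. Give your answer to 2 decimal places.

2.25 mg/dL

Standard dose requires CrCl ≥ 75 mL/min.
Set (140 − 24) × 123.1 × 0.85 / (72 × SCr) = 75
SCr = (140 − 24) × 123.1 × 0.85 / (72 × 75) = 2.248 mg/dL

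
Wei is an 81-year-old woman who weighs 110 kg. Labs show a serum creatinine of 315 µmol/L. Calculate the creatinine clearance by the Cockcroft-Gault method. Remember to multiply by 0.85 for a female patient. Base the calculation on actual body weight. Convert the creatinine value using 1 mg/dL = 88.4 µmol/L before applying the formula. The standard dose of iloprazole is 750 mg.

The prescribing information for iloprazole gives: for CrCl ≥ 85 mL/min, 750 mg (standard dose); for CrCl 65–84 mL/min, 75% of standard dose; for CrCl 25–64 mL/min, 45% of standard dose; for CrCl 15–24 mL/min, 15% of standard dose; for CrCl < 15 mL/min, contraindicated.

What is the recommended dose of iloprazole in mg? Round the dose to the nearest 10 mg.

110 mg

SCr = 315 / 88.4 = 3.563 mg/dL
CrCl = (140 − 81) × 110 / (72 × 3.563) × 0.85 = 6490.0 / 256.54 × 0.85 ≈ 21.5 mL/min
CrCl ≈ 22 mL/min → bracket 15–24 mL/min.
15% of 750 mg = 112.5 mg → 110 mg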